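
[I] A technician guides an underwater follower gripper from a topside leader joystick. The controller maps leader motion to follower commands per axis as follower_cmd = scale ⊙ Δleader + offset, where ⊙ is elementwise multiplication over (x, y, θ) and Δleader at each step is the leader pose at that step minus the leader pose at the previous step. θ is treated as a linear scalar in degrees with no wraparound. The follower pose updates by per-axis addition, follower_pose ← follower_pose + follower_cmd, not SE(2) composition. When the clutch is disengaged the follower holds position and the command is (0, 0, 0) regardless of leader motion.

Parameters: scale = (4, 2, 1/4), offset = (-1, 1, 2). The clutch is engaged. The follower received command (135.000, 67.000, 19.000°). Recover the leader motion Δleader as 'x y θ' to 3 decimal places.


axis x: (135.000 − -1) / (4) = 34.000
axis y: (67.000 − 1) / (2) = 33.000
axis θ: (19.000 − 2) / (1/4) = 68.000

34.000 33.000 68.000


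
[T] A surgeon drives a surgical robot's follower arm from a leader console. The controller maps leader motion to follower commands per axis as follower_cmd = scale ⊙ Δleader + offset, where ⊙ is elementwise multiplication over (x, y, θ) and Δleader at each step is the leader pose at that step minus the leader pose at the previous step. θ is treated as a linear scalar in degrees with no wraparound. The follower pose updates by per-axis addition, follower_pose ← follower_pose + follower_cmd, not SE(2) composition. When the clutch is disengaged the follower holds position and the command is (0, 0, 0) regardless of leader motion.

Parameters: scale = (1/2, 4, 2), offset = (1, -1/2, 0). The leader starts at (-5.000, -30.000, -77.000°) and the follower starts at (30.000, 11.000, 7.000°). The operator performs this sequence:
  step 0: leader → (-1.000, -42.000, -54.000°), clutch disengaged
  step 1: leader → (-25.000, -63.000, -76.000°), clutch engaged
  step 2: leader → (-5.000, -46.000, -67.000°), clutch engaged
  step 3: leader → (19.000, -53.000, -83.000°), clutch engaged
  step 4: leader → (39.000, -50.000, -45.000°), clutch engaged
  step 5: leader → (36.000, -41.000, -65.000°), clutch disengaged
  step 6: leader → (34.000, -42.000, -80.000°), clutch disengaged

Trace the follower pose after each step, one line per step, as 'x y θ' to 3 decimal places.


step 0: Δleader=(4.000, -12.000, 23.000°), disengaged; cmd=(0,0,0) → follower holds at (30.000, 11.000, 7.000°)
step 1: Δleader=(-24.000, -21.000, -22.000°), engaged; cmd=(-11.000, -84.500, -44.000°) → follower=(19.000, -73.500, -37.000°)
step 2: Δleader=(20.000, 17.000, 9.000°), engaged; cmd=(11.000, 67.500, 18.000°) → follower=(30.000, -6.000, -19.000°)
step 3: Δleader=(24.000, -7.000, -16.000°), engaged; cmd=(13.000, -28.500, -32.000°) → follower=(43.000, -34.500, -51.000°)
step 4: Δleader=(20.000, 3.000, 38.000°), engaged; cmd=(11.000, 11.500, 76.000°) → follower=(54.000, -23.000, 25.000°)
step 5: Δleader=(-3.000, 9.000, -20.000°), disengaged; cmd=(0,0,0) → follower holds at (54.000, -23.000, 25.000°)
step 6: Δleader=(-2.000, -1.000, -15.000°), disengaged; cmd=(0,0,0) → follower holds at (54.000, -23.000, 25.000°)

30.000 11.000 7.000
19.000 -73.500 -37.000
30.000 -6.000 -19.000
43.000 -34.500 -51.000
54.000 -23.000 25.000
54.000 -23.000 25.000
54.000 -23.000 25.000


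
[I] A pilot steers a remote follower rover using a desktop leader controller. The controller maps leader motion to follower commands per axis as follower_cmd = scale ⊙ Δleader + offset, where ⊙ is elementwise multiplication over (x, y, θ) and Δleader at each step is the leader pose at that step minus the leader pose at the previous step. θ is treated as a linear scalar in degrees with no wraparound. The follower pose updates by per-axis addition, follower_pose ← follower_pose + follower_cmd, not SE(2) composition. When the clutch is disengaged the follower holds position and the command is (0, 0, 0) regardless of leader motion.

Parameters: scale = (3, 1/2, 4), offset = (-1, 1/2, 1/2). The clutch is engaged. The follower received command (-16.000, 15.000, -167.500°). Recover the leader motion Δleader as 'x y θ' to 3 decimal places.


-5.000 29.000 -42.000

axis x: (-16.000 − -1) / (3) = -5.000
axis y: (15.000 − 1/2) / (1/2) = 29.000
axis θ: (-167.500 − 1/2) / (4) = -42.000


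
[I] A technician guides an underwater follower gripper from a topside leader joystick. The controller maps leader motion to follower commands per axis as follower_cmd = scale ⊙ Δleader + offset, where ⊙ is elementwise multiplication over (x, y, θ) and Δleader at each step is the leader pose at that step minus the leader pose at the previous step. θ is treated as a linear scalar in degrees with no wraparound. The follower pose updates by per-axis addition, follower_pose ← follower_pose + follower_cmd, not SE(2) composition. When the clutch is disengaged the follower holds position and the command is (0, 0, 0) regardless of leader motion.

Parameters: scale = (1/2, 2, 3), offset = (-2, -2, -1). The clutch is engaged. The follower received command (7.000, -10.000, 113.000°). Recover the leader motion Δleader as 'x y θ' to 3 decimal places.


18.000 -4.000 38.000

axis x: (7.000 − -2) / (1/2) = 18.000
axis y: (-10.000 − -2) / (2) = -4.000
axis θ: (113.000 − -1) / (3) = 38.000


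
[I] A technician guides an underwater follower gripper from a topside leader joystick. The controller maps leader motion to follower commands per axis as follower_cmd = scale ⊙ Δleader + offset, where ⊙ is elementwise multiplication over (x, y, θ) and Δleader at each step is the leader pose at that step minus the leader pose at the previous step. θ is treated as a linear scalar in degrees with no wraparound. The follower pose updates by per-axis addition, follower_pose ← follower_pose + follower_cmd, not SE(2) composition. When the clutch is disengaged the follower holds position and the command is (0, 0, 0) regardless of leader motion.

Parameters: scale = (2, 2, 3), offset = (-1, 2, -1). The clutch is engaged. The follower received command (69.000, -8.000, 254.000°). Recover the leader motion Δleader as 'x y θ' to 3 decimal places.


35.000 -5.000 85.000

axis x: (69.000 − -1) / (2) = 35.000
axis y: (-8.000 − 2) / (2) = -5.000
axis θ: (254.000 − -1) / (3) = 85.000


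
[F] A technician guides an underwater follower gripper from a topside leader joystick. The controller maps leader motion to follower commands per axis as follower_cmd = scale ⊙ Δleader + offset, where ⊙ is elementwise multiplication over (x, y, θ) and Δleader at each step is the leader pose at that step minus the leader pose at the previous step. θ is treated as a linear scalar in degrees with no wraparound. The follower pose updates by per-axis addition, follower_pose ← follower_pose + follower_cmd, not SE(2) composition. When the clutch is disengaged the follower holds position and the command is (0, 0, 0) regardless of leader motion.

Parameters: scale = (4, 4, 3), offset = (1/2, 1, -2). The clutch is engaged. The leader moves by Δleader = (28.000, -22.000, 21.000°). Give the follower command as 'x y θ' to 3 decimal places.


112.500 -87.000 61.000

axis x: 4·28.000 + 1/2 = 112.500
axis y: 4·-22.000 + 1 = -87.000
axis θ: 3·21.000 + -2 = 61.000


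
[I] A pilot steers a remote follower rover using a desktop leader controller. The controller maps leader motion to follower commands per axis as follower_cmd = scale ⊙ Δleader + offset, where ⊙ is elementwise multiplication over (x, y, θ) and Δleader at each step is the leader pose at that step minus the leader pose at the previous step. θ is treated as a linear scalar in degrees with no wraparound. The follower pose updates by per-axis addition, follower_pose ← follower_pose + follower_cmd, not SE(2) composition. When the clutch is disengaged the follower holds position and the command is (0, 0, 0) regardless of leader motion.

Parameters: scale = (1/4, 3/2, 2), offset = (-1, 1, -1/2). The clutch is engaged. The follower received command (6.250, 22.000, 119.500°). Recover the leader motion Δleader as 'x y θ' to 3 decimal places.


axis x: (6.250 − -1) / (1/4) = 29.000
axis y: (22.000 − 1) / (3/2) = 14.000
axis θ: (119.500 − -1/2) / (2) = 60.000

29.000 14.000 60.000


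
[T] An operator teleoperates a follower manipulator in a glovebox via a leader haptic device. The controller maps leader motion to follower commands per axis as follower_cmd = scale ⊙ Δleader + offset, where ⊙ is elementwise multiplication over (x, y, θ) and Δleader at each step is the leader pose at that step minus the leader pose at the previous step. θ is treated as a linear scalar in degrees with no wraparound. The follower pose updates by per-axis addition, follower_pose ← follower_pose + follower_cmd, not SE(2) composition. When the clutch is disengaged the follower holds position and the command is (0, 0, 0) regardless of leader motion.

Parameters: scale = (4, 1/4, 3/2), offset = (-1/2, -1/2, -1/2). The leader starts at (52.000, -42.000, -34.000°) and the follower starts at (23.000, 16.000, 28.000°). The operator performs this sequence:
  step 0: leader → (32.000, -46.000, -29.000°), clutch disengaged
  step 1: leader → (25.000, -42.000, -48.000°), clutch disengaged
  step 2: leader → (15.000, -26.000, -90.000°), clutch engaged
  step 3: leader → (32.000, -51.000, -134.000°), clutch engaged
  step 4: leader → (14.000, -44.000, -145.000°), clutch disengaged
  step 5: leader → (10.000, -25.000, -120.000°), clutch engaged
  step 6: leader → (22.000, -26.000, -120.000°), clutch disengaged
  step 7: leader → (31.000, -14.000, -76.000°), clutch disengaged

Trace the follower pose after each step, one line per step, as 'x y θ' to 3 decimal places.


23.000 16.000 28.000
23.000 16.000 28.000
-17.500 19.500 -35.500
50.000 12.750 -102.000
50.000 12.750 -102.000
33.500 17.000 -65.000
33.500 17.000 -65.000
33.500 17.000 -65.000

step 0: Δleader=(-20.000, -4.000, 5.000°), disengaged; cmd=(0,0,0) → follower holds at (23.000, 16.000, 28.000°)
step 1: Δleader=(-7.000, 4.000, -19.000°), disengaged; cmd=(0,0,0) → follower holds at (23.000, 16.000, 28.000°)
step 2: Δleader=(-10.000, 16.000, -42.000°), engaged; cmd=(-40.500, 3.500, -63.500°) → follower=(-17.500, 19.500, -35.500°)
step 3: Δleader=(17.000, -25.000, -44.000°), engaged; cmd=(67.500, -6.750, -66.500°) → follower=(50.000, 12.750, -102.000°)
step 4: Δleader=(-18.000, 7.000, -11.000°), disengaged; cmd=(0,0,0) → follower holds at (50.000, 12.750, -102.000°)
step 5: Δleader=(-4.000, 19.000, 25.000°), engaged; cmd=(-16.500, 4.250, 37.000°) → follower=(33.500, 17.000, -65.000°)
step 6: Δleader=(12.000, -1.000, 0.000°), disengaged; cmd=(0,0,0) → follower holds at (33.500, 17.000, -65.000°)
step 7: Δleader=(9.000, 12.000, 44.000°), disengaged; cmd=(0,0,0) → follower holds at (33.500, 17.000, -65.000°)


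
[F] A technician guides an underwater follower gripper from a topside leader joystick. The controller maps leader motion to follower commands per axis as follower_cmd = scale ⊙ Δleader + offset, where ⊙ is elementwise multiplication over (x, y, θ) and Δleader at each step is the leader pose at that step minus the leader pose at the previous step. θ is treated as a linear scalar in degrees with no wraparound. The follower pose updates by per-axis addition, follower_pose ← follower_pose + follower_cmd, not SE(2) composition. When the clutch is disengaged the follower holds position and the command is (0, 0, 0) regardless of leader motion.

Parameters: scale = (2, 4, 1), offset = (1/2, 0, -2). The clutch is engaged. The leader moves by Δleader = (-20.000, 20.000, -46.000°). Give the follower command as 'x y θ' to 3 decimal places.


-39.500 80.000 -48.000

axis x: 2·-20.000 + 1/2 = -39.500
axis y: 4·20.000 + 0 = 80.000
axis θ: 1·-46.000 + -2 = -48.000


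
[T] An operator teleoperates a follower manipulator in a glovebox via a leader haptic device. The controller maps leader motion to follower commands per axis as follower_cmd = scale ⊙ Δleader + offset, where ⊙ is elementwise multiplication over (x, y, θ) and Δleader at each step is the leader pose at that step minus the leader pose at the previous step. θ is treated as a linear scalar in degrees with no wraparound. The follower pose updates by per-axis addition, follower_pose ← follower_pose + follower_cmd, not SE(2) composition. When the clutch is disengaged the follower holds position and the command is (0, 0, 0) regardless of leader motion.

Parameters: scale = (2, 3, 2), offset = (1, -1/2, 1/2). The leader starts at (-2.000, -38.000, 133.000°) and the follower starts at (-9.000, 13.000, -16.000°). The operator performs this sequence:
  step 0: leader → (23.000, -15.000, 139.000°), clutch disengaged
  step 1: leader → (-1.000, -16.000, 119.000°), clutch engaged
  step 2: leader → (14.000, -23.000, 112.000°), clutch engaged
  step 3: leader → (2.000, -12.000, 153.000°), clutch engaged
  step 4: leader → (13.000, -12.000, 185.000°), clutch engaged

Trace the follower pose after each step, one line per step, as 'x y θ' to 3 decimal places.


step 0: Δleader=(25.000, 23.000, 6.000°), disengaged; cmd=(0,0,0) → follower holds at (-9.000, 13.000, -16.000°)
step 1: Δleader=(-24.000, -1.000, -20.000°), engaged; cmd=(-47.000, -3.500, -39.500°) → follower=(-56.000, 9.500, -55.500°)
step 2: Δleader=(15.000, -7.000, -7.000°), engaged; cmd=(31.000, -21.500, -13.500°) → follower=(-25.000, -12.000, -69.000°)
step 3: Δleader=(-12.000, 11.000, 41.000°), engaged; cmd=(-23.000, 32.500, 82.500°) → follower=(-48.000, 20.500, 13.500°)
step 4: Δleader=(11.000, 0.000, 32.000°), engaged; cmd=(23.000, -0.500, 64.500°) → follower=(-25.000, 20.000, 78.000°)

-9.000 13.000 -16.000
-56.000 9.500 -55.500
-25.000 -12.000 -69.000
-48.000 20.500 13.500
-25.000 20.000 78.000


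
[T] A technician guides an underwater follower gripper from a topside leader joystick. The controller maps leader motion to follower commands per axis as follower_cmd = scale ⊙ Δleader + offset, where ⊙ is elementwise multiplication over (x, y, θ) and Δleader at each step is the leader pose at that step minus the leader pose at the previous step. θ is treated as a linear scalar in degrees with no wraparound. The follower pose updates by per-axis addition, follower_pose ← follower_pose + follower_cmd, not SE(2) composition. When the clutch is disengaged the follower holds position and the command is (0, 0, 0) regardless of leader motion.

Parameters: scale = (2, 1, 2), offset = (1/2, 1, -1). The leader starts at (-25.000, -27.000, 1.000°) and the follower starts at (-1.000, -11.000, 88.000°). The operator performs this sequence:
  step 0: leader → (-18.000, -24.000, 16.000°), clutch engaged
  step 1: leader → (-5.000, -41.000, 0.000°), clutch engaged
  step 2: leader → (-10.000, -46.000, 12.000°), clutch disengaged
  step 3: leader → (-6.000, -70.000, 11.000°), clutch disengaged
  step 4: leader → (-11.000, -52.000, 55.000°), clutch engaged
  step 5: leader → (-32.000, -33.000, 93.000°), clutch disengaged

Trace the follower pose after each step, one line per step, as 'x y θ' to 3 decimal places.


13.500 -7.000 117.000
40.000 -23.000 84.000
40.000 -23.000 84.000
40.000 -23.000 84.000
30.500 -4.000 171.000
30.500 -4.000 171.000

step 0: Δleader=(7.000, 3.000, 15.000°), engaged; cmd=(14.500, 4.000, 29.000°) → follower=(13.500, -7.000, 117.000°)
step 1: Δleader=(13.000, -17.000, -16.000°), engaged; cmd=(26.500, -16.000, -33.000°) → follower=(40.000, -23.000, 84.000°)
step 2: Δleader=(-5.000, -5.000, 12.000°), disengaged; cmd=(0,0,0) → follower holds at (40.000, -23.000, 84.000°)
step 3: Δleader=(4.000, -24.000, -1.000°), disengaged; cmd=(0,0,0) → follower holds at (40.000, -23.000, 84.000°)
step 4: Δleader=(-5.000, 18.000, 44.000°), engaged; cmd=(-9.500, 19.000, 87.000°) → follower=(30.500, -4.000, 171.000°)
step 5: Δleader=(-21.000, 19.000, 38.000°), disengaged; cmd=(0,0,0) → follower holds at (30.500, -4.000, 171.000°)


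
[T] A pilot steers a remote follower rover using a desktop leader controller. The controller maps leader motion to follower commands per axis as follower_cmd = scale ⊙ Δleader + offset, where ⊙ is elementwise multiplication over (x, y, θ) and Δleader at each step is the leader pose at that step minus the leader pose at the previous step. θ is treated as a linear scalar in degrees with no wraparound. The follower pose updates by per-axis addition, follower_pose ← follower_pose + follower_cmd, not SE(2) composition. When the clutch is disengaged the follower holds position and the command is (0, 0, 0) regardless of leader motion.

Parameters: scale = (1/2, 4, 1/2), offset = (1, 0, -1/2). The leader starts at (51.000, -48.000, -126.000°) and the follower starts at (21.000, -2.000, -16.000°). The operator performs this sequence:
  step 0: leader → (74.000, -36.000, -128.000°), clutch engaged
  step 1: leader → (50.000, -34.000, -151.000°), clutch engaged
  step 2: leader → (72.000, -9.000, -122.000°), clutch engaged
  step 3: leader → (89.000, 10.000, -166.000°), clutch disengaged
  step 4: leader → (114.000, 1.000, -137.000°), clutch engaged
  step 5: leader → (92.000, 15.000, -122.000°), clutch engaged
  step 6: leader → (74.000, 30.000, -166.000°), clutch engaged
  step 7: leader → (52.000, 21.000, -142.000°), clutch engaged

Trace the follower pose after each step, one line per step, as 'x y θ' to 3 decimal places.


33.500 46.000 -17.500
22.500 54.000 -29.500
34.500 154.000 -15.500
34.500 154.000 -15.500
48.000 118.000 -1.500
38.000 174.000 5.500
30.000 234.000 -17.000
20.000 198.000 -5.500

step 0: Δleader=(23.000, 12.000, -2.000°), engaged; cmd=(12.500, 48.000, -1.500°) → follower=(33.500, 46.000, -17.500°)
step 1: Δleader=(-24.000, 2.000, -23.000°), engaged; cmd=(-11.000, 8.000, -12.000°) → follower=(22.500, 54.000, -29.500°)
step 2: Δleader=(22.000, 25.000, 29.000°), engaged; cmd=(12.000, 100.000, 14.000°) → follower=(34.500, 154.000, -15.500°)
step 3: Δleader=(17.000, 19.000, -44.000°), disengaged; cmd=(0,0,0) → follower holds at (34.500, 154.000, -15.500°)
step 4: Δleader=(25.000, -9.000, 29.000°), engaged; cmd=(13.500, -36.000, 14.000°) → follower=(48.000, 118.000, -1.500°)
step 5: Δleader=(-22.000, 14.000, 15.000°), engaged; cmd=(-10.000, 56.000, 7.000°) → follower=(38.000, 174.000, 5.500°)
step 6: Δleader=(-18.000, 15.000, -44.000°), engaged; cmd=(-8.000, 60.000, -22.500°) → follower=(30.000, 234.000, -17.000°)
step 7: Δleader=(-22.000, -9.000, 24.000°), engaged; cmd=(-10.000, -36.000, 11.500°) → follower=(20.000, 198.000, -5.500°)


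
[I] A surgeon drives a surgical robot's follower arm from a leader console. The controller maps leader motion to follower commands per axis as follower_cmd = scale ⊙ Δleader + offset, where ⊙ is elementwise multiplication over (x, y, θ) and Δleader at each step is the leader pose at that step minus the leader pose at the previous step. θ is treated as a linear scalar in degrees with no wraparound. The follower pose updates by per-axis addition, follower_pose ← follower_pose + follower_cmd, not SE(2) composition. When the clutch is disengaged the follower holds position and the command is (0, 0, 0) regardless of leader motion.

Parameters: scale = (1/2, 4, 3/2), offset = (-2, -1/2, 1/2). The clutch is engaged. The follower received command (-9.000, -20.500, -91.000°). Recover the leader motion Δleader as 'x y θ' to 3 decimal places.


axis x: (-9.000 − -2) / (1/2) = -14.000
axis y: (-20.500 − -1/2) / (4) = -5.000
axis θ: (-91.000 − 1/2) / (3/2) = -61.000

-14.000 -5.000 -61.000


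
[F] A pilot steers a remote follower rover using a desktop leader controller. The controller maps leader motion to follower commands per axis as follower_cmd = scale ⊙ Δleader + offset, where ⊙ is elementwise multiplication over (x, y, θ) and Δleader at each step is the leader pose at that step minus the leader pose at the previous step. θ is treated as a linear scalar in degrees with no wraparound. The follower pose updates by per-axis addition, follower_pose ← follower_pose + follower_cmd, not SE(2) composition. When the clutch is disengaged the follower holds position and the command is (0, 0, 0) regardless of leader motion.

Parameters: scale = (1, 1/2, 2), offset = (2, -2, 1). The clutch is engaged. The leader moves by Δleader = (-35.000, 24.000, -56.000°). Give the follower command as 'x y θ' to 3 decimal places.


-33.000 10.000 -111.000

axis x: 1·-35.000 + 2 = -33.000
axis y: 1/2·24.000 + -2 = 10.000
axis θ: 2·-56.000 + 1 = -111.000


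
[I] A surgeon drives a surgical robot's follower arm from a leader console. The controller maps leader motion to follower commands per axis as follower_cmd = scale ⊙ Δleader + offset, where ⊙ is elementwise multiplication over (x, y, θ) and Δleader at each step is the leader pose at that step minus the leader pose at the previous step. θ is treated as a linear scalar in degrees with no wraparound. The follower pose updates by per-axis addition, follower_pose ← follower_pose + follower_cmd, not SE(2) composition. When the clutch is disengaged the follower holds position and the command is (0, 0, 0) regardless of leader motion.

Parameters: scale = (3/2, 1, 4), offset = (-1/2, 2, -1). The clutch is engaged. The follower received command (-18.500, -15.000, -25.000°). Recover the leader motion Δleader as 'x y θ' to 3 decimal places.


-12.000 -17.000 -6.000

axis x: (-18.500 − -1/2) / (3/2) = -12.000
axis y: (-15.000 − 2) / (1) = -17.000
axis θ: (-25.000 − -1) / (4) = -6.000


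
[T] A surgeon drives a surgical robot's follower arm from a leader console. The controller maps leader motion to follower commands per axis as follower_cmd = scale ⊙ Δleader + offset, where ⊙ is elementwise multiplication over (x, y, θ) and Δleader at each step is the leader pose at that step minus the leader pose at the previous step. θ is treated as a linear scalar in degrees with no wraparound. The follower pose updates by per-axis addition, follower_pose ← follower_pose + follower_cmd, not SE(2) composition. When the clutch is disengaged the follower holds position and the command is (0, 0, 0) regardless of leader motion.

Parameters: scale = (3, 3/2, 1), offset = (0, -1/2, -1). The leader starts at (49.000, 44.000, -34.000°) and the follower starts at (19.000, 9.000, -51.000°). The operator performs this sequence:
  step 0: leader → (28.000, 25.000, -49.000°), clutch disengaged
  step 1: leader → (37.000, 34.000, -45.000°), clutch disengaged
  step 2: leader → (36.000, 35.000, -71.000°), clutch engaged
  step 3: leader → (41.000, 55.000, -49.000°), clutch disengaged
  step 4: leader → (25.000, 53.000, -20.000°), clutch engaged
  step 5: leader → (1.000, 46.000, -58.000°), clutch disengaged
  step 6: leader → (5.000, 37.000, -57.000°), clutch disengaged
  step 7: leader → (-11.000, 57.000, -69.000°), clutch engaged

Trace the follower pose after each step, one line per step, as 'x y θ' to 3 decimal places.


19.000 9.000 -51.000
19.000 9.000 -51.000
16.000 10.000 -78.000
16.000 10.000 -78.000
-32.000 6.500 -50.000
-32.000 6.500 -50.000
-32.000 6.500 -50.000
-80.000 36.000 -63.000

step 0: Δleader=(-21.000, -19.000, -15.000°), disengaged; cmd=(0,0,0) → follower holds at (19.000, 9.000, -51.000°)
step 1: Δleader=(9.000, 9.000, 4.000°), disengaged; cmd=(0,0,0) → follower holds at (19.000, 9.000, -51.000°)
step 2: Δleader=(-1.000, 1.000, -26.000°), engaged; cmd=(-3.000, 1.000, -27.000°) → follower=(16.000, 10.000, -78.000°)
step 3: Δleader=(5.000, 20.000, 22.000°), disengaged; cmd=(0,0,0) → follower holds at (16.000, 10.000, -78.000°)
step 4: Δleader=(-16.000, -2.000, 29.000°), engaged; cmd=(-48.000, -3.500, 28.000°) → follower=(-32.000, 6.500, -50.000°)
step 5: Δleader=(-24.000, -7.000, -38.000°), disengaged; cmd=(0,0,0) → follower holds at (-32.000, 6.500, -50.000°)
step 6: Δleader=(4.000, -9.000, 1.000°), disengaged; cmd=(0,0,0) → follower holds at (-32.000, 6.500, -50.000°)
step 7: Δleader=(-16.000, 20.000, -12.000°), engaged; cmd=(-48.000, 29.500, -13.000°) → follower=(-80.000, 36.000, -63.000°)


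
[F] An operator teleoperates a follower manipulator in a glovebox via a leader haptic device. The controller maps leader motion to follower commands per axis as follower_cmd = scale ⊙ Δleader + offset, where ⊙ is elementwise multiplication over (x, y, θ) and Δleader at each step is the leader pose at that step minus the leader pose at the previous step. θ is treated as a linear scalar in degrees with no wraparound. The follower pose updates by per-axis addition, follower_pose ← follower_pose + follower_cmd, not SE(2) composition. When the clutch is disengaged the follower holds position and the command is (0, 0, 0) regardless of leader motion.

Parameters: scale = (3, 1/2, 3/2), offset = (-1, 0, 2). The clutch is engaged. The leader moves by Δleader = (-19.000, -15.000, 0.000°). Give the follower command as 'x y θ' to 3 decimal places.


-58.000 -7.500 2.000

axis x: 3·-19.000 + -1 = -58.000
axis y: 1/2·-15.000 + 0 = -7.500
axis θ: 3/2·0.000 + 2 = 2.000


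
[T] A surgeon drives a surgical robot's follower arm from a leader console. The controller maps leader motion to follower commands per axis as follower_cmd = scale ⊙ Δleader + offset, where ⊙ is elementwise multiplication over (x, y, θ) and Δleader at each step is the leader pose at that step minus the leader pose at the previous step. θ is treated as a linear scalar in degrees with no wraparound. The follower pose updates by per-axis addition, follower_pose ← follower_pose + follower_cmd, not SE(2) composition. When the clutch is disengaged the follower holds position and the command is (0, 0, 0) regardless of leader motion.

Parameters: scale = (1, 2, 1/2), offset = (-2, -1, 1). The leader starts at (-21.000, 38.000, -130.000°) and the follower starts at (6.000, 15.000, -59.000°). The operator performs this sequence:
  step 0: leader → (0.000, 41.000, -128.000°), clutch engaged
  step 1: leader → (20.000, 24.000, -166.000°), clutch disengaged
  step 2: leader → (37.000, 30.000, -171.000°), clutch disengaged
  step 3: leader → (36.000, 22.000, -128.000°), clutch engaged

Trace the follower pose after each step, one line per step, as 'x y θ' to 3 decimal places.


step 0: Δleader=(21.000, 3.000, 2.000°), engaged; cmd=(19.000, 5.000, 2.000°) → follower=(25.000, 20.000, -57.000°)
step 1: Δleader=(20.000, -17.000, -38.000°), disengaged; cmd=(0,0,0) → follower holds at (25.000, 20.000, -57.000°)
step 2: Δleader=(17.000, 6.000, -5.000°), disengaged; cmd=(0,0,0) → follower holds at (25.000, 20.000, -57.000°)
step 3: Δleader=(-1.000, -8.000, 43.000°), engaged; cmd=(-3.000, -17.000, 22.500°) → follower=(22.000, 3.000, -34.500°)

25.000 20.000 -57.000
25.000 20.000 -57.000
25.000 20.000 -57.000
22.000 3.000 -34.500


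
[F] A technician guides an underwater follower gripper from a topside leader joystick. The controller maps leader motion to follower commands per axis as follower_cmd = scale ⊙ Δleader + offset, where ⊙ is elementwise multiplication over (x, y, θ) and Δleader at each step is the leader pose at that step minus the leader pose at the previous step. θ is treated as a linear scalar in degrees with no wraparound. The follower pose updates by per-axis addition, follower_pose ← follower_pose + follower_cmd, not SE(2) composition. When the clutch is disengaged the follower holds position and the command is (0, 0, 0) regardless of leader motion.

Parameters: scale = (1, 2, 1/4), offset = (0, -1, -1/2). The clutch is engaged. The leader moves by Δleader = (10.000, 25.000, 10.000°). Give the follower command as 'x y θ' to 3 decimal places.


axis x: 1·10.000 + 0 = 10.000
axis y: 2·25.000 + -1 = 49.000
axis θ: 1/4·10.000 + -1/2 = 2.000

10.000 49.000 2.000


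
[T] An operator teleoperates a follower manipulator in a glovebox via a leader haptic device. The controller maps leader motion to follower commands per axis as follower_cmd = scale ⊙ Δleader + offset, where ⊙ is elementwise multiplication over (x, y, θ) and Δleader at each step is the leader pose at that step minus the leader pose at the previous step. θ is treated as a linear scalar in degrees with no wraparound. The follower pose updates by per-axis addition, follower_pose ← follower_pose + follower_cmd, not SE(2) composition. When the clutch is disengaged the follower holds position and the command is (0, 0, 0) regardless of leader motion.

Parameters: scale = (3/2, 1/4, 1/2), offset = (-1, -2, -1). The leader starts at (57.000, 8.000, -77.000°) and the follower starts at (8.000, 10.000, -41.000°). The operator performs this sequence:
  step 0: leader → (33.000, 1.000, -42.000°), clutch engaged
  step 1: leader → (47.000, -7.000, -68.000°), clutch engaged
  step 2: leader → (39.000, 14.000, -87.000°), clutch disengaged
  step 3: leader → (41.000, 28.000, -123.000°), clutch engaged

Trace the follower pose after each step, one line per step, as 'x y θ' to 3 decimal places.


-29.000 6.250 -24.500
-9.000 2.250 -38.500
-9.000 2.250 -38.500
-7.000 3.750 -57.500

step 0: Δleader=(-24.000, -7.000, 35.000°), engaged; cmd=(-37.000, -3.750, 16.500°) → follower=(-29.000, 6.250, -24.500°)
step 1: Δleader=(14.000, -8.000, -26.000°), engaged; cmd=(20.000, -4.000, -14.000°) → follower=(-9.000, 2.250, -38.500°)
step 2: Δleader=(-8.000, 21.000, -19.000°), disengaged; cmd=(0,0,0) → follower holds at (-9.000, 2.250, -38.500°)
step 3: Δleader=(2.000, 14.000, -36.000°), engaged; cmd=(2.000, 1.500, -19.000°) → follower=(-7.000, 3.750, -57.500°)


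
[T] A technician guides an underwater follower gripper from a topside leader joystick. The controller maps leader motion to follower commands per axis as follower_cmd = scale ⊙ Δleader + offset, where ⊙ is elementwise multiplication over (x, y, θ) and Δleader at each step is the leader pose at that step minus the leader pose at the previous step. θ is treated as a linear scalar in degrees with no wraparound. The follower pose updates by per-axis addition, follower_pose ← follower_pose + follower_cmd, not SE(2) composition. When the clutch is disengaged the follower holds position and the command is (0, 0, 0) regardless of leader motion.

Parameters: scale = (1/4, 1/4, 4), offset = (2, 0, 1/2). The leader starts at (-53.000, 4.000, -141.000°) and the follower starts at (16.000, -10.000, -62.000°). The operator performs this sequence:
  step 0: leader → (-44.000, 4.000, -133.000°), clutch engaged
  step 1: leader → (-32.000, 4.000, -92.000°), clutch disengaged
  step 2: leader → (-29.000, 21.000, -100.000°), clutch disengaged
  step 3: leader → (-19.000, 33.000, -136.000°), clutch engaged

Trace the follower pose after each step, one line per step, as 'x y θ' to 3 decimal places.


20.250 -10.000 -29.500
20.250 -10.000 -29.500
20.250 -10.000 -29.500
24.750 -7.000 -173.000

step 0: Δleader=(9.000, 0.000, 8.000°), engaged; cmd=(4.250, 0.000, 32.500°) → follower=(20.250, -10.000, -29.500°)
step 1: Δleader=(12.000, 0.000, 41.000°), disengaged; cmd=(0,0,0) → follower holds at (20.250, -10.000, -29.500°)
step 2: Δleader=(3.000, 17.000, -8.000°), disengaged; cmd=(0,0,0) → follower holds at (20.250, -10.000, -29.500°)
step 3: Δleader=(10.000, 12.000, -36.000°), engaged; cmd=(4.500, 3.000, -143.500°) → follower=(24.750, -7.000, -173.000°)


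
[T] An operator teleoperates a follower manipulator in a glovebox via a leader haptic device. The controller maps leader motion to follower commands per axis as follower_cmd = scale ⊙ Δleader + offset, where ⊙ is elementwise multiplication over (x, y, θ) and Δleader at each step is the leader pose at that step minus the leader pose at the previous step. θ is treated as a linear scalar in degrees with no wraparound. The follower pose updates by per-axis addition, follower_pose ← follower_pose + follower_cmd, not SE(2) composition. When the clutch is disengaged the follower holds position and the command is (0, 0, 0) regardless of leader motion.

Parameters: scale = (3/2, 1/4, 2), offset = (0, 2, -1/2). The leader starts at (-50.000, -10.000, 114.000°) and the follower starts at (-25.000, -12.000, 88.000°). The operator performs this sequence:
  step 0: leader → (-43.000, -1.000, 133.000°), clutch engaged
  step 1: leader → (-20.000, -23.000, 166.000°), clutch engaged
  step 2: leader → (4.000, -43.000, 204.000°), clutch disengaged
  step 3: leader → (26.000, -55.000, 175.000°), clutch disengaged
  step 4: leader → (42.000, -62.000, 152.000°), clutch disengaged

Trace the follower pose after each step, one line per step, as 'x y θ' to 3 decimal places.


step 0: Δleader=(7.000, 9.000, 19.000°), engaged; cmd=(10.500, 4.250, 37.500°) → follower=(-14.500, -7.750, 125.500°)
step 1: Δleader=(23.000, -22.000, 33.000°), engaged; cmd=(34.500, -3.500, 65.500°) → follower=(20.000, -11.250, 191.000°)
step 2: Δleader=(24.000, -20.000, 38.000°), disengaged; cmd=(0,0,0) → follower holds at (20.000, -11.250, 191.000°)
step 3: Δleader=(22.000, -12.000, -29.000°), disengaged; cmd=(0,0,0) → follower holds at (20.000, -11.250, 191.000°)
step 4: Δleader=(16.000, -7.000, -23.000°), disengaged; cmd=(0,0,0) → follower holds at (20.000, -11.250, 191.000°)

-14.500 -7.750 125.500
20.000 -11.250 191.000
20.000 -11.250 191.000
20.000 -11.250 191.000
20.000 -11.250 191.000


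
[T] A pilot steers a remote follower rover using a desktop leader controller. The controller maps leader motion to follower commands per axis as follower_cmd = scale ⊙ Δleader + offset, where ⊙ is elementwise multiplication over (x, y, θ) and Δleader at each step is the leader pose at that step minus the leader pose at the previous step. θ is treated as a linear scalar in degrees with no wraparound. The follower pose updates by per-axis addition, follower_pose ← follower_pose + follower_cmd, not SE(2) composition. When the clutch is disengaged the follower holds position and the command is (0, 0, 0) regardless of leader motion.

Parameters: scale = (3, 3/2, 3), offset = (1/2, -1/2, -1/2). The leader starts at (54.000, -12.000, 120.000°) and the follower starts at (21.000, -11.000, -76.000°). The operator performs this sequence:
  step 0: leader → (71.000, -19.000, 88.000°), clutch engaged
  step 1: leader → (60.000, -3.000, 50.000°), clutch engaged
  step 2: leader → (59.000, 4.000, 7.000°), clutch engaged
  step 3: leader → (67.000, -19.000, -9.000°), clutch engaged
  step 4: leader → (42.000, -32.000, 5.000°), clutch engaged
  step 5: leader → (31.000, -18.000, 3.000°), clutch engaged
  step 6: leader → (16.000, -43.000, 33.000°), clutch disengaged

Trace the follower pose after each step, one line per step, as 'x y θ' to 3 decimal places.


72.500 -22.000 -172.500
40.000 1.500 -287.000
37.500 11.500 -416.500
62.000 -23.500 -465.000
-12.500 -43.500 -423.500
-45.000 -23.000 -430.000
-45.000 -23.000 -430.000

step 0: Δleader=(17.000, -7.000, -32.000°), engaged; cmd=(51.500, -11.000, -96.500°) → follower=(72.500, -22.000, -172.500°)
step 1: Δleader=(-11.000, 16.000, -38.000°), engaged; cmd=(-32.500, 23.500, -114.500°) → follower=(40.000, 1.500, -287.000°)
step 2: Δleader=(-1.000, 7.000, -43.000°), engaged; cmd=(-2.500, 10.000, -129.500°) → follower=(37.500, 11.500, -416.500°)
step 3: Δleader=(8.000, -23.000, -16.000°), engaged; cmd=(24.500, -35.000, -48.500°) → follower=(62.000, -23.500, -465.000°)
step 4: Δleader=(-25.000, -13.000, 14.000°), engaged; cmd=(-74.500, -20.000, 41.500°) → follower=(-12.500, -43.500, -423.500°)
step 5: Δleader=(-11.000, 14.000, -2.000°), engaged; cmd=(-32.500, 20.500, -6.500°) → follower=(-45.000, -23.000, -430.000°)
step 6: Δleader=(-15.000, -25.000, 30.000°), disengaged; cmd=(0,0,0) → follower holds at (-45.000, -23.000, -430.000°)


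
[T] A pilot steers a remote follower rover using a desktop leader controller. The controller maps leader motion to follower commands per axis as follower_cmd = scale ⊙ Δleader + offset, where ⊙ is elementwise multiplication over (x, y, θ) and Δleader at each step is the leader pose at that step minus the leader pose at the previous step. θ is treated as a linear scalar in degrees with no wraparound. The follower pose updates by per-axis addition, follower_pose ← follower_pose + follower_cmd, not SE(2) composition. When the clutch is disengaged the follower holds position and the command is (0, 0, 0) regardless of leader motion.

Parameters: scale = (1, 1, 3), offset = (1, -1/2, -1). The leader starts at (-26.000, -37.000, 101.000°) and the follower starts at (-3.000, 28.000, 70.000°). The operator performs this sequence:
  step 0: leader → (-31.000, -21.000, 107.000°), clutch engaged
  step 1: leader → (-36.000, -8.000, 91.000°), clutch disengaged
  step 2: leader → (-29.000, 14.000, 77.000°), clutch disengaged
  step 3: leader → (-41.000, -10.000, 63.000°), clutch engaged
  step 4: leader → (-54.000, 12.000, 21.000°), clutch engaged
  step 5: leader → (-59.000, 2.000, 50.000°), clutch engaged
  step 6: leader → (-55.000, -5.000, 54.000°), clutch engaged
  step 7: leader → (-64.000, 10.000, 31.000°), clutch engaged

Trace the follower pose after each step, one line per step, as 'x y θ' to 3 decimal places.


step 0: Δleader=(-5.000, 16.000, 6.000°), engaged; cmd=(-4.000, 15.500, 17.000°) → follower=(-7.000, 43.500, 87.000°)
step 1: Δleader=(-5.000, 13.000, -16.000°), disengaged; cmd=(0,0,0) → follower holds at (-7.000, 43.500, 87.000°)
step 2: Δleader=(7.000, 22.000, -14.000°), disengaged; cmd=(0,0,0) → follower holds at (-7.000, 43.500, 87.000°)
step 3: Δleader=(-12.000, -24.000, -14.000°), engaged; cmd=(-11.000, -24.500, -43.000°) → follower=(-18.000, 19.000, 44.000°)
step 4: Δleader=(-13.000, 22.000, -42.000°), engaged; cmd=(-12.000, 21.500, -127.000°) → follower=(-30.000, 40.500, -83.000°)
step 5: Δleader=(-5.000, -10.000, 29.000°), engaged; cmd=(-4.000, -10.500, 86.000°) → follower=(-34.000, 30.000, 3.000°)
step 6: Δleader=(4.000, -7.000, 4.000°), engaged; cmd=(5.000, -7.500, 11.000°) → follower=(-29.000, 22.500, 14.000°)
step 7: Δleader=(-9.000, 15.000, -23.000°), engaged; cmd=(-8.000, 14.500, -70.000°) → follower=(-37.000, 37.000, -56.000°)

-7.000 43.500 87.000
-7.000 43.500 87.000
-7.000 43.500 87.000
-18.000 19.000 44.000
-30.000 40.500 -83.000
-34.000 30.000 3.000
-29.000 22.500 14.000
-37.000 37.000 -56.000


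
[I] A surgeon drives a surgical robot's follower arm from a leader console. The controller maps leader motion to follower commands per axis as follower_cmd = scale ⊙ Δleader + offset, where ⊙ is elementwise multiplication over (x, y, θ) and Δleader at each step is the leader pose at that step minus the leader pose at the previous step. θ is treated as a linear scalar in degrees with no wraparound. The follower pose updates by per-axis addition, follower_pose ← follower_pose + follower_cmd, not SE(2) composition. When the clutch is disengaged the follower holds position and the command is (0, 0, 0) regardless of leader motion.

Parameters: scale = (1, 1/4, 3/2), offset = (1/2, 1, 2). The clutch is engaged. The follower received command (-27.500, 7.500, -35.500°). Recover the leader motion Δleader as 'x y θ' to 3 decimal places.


axis x: (-27.500 − 1/2) / (1) = -28.000
axis y: (7.500 − 1) / (1/4) = 26.000
axis θ: (-35.500 − 2) / (3/2) = -25.000

-28.000 26.000 -25.000


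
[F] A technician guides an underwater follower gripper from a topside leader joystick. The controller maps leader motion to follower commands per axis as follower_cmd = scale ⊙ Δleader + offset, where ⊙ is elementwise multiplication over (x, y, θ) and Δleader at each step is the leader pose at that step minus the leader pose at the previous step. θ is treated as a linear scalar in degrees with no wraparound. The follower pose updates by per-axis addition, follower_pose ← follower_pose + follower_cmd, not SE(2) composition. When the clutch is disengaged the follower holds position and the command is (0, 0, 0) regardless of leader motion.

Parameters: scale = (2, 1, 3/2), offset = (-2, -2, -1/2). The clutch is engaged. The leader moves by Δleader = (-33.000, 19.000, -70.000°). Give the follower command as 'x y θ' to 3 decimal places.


-68.000 17.000 -105.500

axis x: 2·-33.000 + -2 = -68.000
axis y: 1·19.000 + -2 = 17.000
axis θ: 3/2·-70.000 + -1/2 = -105.500
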